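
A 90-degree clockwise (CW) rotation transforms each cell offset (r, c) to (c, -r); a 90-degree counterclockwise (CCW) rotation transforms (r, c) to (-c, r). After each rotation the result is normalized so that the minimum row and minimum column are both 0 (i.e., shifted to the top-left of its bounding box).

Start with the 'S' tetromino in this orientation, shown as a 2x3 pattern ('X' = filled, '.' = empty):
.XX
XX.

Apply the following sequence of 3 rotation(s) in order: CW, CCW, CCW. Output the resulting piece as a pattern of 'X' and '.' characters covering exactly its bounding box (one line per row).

Start:
.XX
XX.
After rotation 1 (CW):
X.
XX
.X
After rotation 2 (CCW):
.XX
XX.
After rotation 3 (CCW):
X.
XX
.X

Answer: X.
XX
.X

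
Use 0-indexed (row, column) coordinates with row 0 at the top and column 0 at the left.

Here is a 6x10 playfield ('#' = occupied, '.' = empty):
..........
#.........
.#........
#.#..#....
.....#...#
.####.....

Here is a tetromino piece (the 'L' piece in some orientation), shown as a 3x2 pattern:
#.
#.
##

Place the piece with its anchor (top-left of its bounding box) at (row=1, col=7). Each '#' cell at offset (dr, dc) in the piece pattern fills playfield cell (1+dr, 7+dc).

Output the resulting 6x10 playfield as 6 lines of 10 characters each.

Answer: ..........
#......#..
.#.....#..
#.#..#.##.
.....#...#
.####.....

Derivation:
Fill (1+0,7+0) = (1,7)
Fill (1+1,7+0) = (2,7)
Fill (1+2,7+0) = (3,7)
Fill (1+2,7+1) = (3,8)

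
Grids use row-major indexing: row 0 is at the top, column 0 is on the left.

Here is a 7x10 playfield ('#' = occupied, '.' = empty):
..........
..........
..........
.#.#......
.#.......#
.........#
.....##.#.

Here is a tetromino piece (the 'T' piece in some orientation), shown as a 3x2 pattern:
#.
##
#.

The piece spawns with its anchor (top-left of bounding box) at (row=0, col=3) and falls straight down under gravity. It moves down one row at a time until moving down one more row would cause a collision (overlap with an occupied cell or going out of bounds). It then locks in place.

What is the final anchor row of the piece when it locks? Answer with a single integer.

Spawn at (row=0, col=3). Try each row:
  row 0: fits
  row 1: blocked -> lock at row 0

Answer: 0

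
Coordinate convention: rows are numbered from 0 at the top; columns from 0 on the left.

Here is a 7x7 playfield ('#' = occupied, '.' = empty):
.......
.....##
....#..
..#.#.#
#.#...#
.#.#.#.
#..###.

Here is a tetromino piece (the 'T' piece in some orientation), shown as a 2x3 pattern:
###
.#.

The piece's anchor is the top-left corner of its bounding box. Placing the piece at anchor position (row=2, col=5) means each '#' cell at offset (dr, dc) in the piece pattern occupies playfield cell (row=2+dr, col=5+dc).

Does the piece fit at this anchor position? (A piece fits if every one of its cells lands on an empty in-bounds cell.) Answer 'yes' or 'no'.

Answer: no

Derivation:
Check each piece cell at anchor (2, 5):
  offset (0,0) -> (2,5): empty -> OK
  offset (0,1) -> (2,6): empty -> OK
  offset (0,2) -> (2,7): out of bounds -> FAIL
  offset (1,1) -> (3,6): occupied ('#') -> FAIL
All cells valid: no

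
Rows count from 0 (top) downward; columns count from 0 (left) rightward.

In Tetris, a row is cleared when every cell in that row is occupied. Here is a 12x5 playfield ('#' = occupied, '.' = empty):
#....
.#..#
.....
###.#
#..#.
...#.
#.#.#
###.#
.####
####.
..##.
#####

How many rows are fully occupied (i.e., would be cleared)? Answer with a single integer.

Answer: 1

Derivation:
Check each row:
  row 0: 4 empty cells -> not full
  row 1: 3 empty cells -> not full
  row 2: 5 empty cells -> not full
  row 3: 1 empty cell -> not full
  row 4: 3 empty cells -> not full
  row 5: 4 empty cells -> not full
  row 6: 2 empty cells -> not full
  row 7: 1 empty cell -> not full
  row 8: 1 empty cell -> not full
  row 9: 1 empty cell -> not full
  row 10: 3 empty cells -> not full
  row 11: 0 empty cells -> FULL (clear)
Total rows cleared: 1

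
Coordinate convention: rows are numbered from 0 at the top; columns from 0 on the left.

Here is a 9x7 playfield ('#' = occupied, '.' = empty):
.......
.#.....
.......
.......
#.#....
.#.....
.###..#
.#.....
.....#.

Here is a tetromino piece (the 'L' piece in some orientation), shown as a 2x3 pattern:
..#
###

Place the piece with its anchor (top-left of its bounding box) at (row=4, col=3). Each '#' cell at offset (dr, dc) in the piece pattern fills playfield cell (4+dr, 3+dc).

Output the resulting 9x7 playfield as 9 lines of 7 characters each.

Fill (4+0,3+2) = (4,5)
Fill (4+1,3+0) = (5,3)
Fill (4+1,3+1) = (5,4)
Fill (4+1,3+2) = (5,5)

Answer: .......
.#.....
.......
.......
#.#..#.
.#.###.
.###..#
.#.....
.....#.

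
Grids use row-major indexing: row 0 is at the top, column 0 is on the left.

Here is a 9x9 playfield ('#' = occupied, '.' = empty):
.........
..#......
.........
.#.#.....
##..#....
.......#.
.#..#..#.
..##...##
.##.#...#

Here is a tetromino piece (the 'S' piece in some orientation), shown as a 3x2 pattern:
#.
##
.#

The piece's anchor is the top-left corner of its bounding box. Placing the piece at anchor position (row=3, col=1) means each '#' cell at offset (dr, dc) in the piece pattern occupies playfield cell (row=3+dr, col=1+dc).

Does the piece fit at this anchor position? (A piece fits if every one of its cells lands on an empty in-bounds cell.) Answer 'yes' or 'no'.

Check each piece cell at anchor (3, 1):
  offset (0,0) -> (3,1): occupied ('#') -> FAIL
  offset (1,0) -> (4,1): occupied ('#') -> FAIL
  offset (1,1) -> (4,2): empty -> OK
  offset (2,1) -> (5,2): empty -> OK
All cells valid: no

Answer: no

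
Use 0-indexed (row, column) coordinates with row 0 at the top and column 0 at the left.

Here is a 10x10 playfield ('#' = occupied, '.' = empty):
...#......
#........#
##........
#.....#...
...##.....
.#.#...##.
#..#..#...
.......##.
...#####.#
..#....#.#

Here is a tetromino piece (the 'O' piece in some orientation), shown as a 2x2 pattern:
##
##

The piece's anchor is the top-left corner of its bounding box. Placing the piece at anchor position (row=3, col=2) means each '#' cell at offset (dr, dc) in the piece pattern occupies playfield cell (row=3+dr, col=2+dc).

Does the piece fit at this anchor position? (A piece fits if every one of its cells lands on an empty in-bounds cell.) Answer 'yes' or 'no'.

Check each piece cell at anchor (3, 2):
  offset (0,0) -> (3,2): empty -> OK
  offset (0,1) -> (3,3): empty -> OK
  offset (1,0) -> (4,2): empty -> OK
  offset (1,1) -> (4,3): occupied ('#') -> FAIL
All cells valid: no

Answer: no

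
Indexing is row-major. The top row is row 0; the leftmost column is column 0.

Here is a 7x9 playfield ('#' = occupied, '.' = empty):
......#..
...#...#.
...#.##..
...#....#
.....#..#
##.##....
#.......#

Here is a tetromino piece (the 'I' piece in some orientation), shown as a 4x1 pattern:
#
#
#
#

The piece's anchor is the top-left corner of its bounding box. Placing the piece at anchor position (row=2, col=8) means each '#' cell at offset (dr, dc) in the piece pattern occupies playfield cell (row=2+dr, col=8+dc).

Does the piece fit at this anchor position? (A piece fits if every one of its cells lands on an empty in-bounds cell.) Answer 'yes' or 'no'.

Answer: no

Derivation:
Check each piece cell at anchor (2, 8):
  offset (0,0) -> (2,8): empty -> OK
  offset (1,0) -> (3,8): occupied ('#') -> FAIL
  offset (2,0) -> (4,8): occupied ('#') -> FAIL
  offset (3,0) -> (5,8): empty -> OK
All cells valid: no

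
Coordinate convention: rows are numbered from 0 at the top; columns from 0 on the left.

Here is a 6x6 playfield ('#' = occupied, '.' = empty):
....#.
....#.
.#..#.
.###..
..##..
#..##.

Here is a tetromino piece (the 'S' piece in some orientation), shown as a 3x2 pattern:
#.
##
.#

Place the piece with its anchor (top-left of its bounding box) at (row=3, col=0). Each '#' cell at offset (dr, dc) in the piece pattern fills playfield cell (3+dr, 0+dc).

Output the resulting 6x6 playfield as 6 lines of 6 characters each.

Fill (3+0,0+0) = (3,0)
Fill (3+1,0+0) = (4,0)
Fill (3+1,0+1) = (4,1)
Fill (3+2,0+1) = (5,1)

Answer: ....#.
....#.
.#..#.
####..
####..
##.##.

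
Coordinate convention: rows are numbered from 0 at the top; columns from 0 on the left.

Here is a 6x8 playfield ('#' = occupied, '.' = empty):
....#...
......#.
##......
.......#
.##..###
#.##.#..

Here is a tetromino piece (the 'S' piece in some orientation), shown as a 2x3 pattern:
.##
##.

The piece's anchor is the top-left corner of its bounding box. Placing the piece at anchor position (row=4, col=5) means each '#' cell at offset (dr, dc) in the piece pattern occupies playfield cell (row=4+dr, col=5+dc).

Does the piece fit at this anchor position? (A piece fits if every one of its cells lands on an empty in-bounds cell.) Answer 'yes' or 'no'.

Answer: no

Derivation:
Check each piece cell at anchor (4, 5):
  offset (0,1) -> (4,6): occupied ('#') -> FAIL
  offset (0,2) -> (4,7): occupied ('#') -> FAIL
  offset (1,0) -> (5,5): occupied ('#') -> FAIL
  offset (1,1) -> (5,6): empty -> OK
All cells valid: no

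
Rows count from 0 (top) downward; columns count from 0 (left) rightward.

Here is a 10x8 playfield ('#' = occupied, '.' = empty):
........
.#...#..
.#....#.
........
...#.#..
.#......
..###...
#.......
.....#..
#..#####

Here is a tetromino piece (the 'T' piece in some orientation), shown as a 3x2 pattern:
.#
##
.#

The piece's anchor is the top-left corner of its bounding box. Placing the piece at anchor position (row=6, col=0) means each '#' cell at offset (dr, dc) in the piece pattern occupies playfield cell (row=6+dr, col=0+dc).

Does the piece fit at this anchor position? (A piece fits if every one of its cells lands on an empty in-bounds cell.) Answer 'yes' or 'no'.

Answer: no

Derivation:
Check each piece cell at anchor (6, 0):
  offset (0,1) -> (6,1): empty -> OK
  offset (1,0) -> (7,0): occupied ('#') -> FAIL
  offset (1,1) -> (7,1): empty -> OK
  offset (2,1) -> (8,1): empty -> OK
All cells valid: no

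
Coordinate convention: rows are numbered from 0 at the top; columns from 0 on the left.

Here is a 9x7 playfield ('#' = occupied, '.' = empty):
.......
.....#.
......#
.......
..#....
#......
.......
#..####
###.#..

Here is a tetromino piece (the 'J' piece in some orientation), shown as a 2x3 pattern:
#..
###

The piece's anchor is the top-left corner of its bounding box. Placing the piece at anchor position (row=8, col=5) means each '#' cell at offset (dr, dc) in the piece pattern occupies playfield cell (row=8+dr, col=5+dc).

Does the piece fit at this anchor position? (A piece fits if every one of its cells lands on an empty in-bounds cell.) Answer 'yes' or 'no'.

Check each piece cell at anchor (8, 5):
  offset (0,0) -> (8,5): empty -> OK
  offset (1,0) -> (9,5): out of bounds -> FAIL
  offset (1,1) -> (9,6): out of bounds -> FAIL
  offset (1,2) -> (9,7): out of bounds -> FAIL
All cells valid: no

Answer: no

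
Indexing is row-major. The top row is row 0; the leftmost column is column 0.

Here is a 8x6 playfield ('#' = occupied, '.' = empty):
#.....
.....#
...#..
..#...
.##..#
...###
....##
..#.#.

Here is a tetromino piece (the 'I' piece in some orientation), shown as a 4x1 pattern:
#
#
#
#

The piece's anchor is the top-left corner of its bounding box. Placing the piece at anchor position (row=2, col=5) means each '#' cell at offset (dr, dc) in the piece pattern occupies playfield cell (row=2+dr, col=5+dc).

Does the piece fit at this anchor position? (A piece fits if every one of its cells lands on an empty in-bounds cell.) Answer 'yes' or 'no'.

Check each piece cell at anchor (2, 5):
  offset (0,0) -> (2,5): empty -> OK
  offset (1,0) -> (3,5): empty -> OK
  offset (2,0) -> (4,5): occupied ('#') -> FAIL
  offset (3,0) -> (5,5): occupied ('#') -> FAIL
All cells valid: no

Answer: no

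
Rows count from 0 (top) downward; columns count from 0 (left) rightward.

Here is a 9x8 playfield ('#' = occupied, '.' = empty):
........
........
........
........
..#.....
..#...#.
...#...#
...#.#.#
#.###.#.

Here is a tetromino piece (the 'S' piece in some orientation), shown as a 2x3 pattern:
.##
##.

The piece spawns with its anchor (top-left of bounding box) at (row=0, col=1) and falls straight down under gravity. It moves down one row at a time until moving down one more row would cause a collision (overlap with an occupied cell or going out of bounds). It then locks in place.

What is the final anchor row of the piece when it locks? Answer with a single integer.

Answer: 2

Derivation:
Spawn at (row=0, col=1). Try each row:
  row 0: fits
  row 1: fits
  row 2: fits
  row 3: blocked -> lock at row 2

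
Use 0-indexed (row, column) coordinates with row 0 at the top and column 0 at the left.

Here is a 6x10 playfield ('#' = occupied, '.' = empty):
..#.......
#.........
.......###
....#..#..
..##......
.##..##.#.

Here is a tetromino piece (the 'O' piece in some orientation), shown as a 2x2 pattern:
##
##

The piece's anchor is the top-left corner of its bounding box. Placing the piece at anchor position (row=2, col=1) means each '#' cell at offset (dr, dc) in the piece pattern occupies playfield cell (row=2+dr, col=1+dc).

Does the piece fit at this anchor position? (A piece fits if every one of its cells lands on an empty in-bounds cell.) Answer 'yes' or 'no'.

Answer: yes

Derivation:
Check each piece cell at anchor (2, 1):
  offset (0,0) -> (2,1): empty -> OK
  offset (0,1) -> (2,2): empty -> OK
  offset (1,0) -> (3,1): empty -> OK
  offset (1,1) -> (3,2): empty -> OK
All cells valid: yes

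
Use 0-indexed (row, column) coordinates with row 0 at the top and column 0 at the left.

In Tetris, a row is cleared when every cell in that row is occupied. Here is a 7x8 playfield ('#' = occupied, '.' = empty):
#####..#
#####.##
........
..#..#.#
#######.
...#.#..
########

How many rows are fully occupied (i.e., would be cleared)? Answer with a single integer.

Check each row:
  row 0: 2 empty cells -> not full
  row 1: 1 empty cell -> not full
  row 2: 8 empty cells -> not full
  row 3: 5 empty cells -> not full
  row 4: 1 empty cell -> not full
  row 5: 6 empty cells -> not full
  row 6: 0 empty cells -> FULL (clear)
Total rows cleared: 1

Answer: 1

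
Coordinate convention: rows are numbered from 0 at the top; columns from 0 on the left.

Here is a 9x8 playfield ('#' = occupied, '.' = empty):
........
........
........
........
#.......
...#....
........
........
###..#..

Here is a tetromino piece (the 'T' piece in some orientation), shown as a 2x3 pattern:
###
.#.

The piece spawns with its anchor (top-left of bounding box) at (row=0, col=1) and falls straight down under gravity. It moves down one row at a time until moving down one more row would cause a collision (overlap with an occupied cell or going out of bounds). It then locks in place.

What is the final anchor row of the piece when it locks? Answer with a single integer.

Spawn at (row=0, col=1). Try each row:
  row 0: fits
  row 1: fits
  row 2: fits
  row 3: fits
  row 4: fits
  row 5: blocked -> lock at row 4

Answer: 4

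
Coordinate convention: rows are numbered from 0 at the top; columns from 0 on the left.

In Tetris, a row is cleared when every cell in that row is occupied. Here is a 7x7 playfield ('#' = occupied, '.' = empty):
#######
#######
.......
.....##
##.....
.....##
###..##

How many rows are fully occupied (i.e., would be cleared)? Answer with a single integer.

Answer: 2

Derivation:
Check each row:
  row 0: 0 empty cells -> FULL (clear)
  row 1: 0 empty cells -> FULL (clear)
  row 2: 7 empty cells -> not full
  row 3: 5 empty cells -> not full
  row 4: 5 empty cells -> not full
  row 5: 5 empty cells -> not full
  row 6: 2 empty cells -> not full
Total rows cleared: 2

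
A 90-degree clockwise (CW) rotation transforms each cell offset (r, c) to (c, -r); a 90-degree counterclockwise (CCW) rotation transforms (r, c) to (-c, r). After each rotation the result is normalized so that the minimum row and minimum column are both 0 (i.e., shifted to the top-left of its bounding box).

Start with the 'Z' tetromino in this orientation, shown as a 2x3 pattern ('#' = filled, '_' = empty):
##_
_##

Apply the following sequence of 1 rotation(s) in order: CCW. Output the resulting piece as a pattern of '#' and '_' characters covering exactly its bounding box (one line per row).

Start:
##_
_##
After rotation 1 (CCW):
_#
##
#_

Answer: _#
##
#_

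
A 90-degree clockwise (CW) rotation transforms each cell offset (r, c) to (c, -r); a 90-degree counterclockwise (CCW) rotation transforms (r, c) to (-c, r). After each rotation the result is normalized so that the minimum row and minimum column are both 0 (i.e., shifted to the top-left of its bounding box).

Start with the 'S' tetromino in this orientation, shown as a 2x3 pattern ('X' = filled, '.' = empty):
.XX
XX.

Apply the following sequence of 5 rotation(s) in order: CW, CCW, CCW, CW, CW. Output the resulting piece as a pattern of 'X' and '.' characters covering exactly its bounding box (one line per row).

Start:
.XX
XX.
After rotation 1 (CW):
X.
XX
.X
After rotation 2 (CCW):
.XX
XX.
After rotation 3 (CCW):
X.
XX
.X
After rotation 4 (CW):
.XX
XX.
After rotation 5 (CW):
X.
XX
.X

Answer: X.
XX
.X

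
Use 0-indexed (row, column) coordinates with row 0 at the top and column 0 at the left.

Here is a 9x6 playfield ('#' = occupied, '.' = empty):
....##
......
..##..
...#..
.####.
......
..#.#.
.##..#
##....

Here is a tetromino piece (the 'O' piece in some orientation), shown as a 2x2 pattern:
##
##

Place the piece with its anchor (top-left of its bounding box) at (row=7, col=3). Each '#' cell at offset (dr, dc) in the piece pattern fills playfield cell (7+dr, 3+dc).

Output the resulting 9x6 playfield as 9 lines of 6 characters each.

Fill (7+0,3+0) = (7,3)
Fill (7+0,3+1) = (7,4)
Fill (7+1,3+0) = (8,3)
Fill (7+1,3+1) = (8,4)

Answer: ....##
......
..##..
...#..
.####.
......
..#.#.
.#####
##.##.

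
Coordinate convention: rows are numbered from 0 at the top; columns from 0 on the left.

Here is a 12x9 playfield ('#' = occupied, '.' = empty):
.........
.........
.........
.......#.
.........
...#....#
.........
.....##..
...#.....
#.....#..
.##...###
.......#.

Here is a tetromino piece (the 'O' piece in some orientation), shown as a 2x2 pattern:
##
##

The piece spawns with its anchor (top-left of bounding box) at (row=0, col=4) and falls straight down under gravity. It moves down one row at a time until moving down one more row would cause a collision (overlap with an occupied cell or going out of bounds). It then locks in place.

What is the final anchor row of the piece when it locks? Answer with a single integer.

Answer: 5

Derivation:
Spawn at (row=0, col=4). Try each row:
  row 0: fits
  row 1: fits
  row 2: fits
  row 3: fits
  row 4: fits
  row 5: fits
  row 6: blocked -> lock at row 5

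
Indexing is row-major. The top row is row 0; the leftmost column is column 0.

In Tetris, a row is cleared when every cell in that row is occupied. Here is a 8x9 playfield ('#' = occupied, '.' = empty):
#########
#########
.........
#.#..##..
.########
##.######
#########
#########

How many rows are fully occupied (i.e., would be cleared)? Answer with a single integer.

Answer: 4

Derivation:
Check each row:
  row 0: 0 empty cells -> FULL (clear)
  row 1: 0 empty cells -> FULL (clear)
  row 2: 9 empty cells -> not full
  row 3: 5 empty cells -> not full
  row 4: 1 empty cell -> not full
  row 5: 1 empty cell -> not full
  row 6: 0 empty cells -> FULL (clear)
  row 7: 0 empty cells -> FULL (clear)
Total rows cleared: 4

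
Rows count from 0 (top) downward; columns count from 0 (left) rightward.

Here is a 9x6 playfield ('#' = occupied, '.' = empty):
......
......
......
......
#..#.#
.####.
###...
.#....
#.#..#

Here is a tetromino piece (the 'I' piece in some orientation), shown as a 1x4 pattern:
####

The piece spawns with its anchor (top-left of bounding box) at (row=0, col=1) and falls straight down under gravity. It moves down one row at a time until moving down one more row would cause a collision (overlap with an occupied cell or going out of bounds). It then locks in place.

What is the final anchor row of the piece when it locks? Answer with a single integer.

Spawn at (row=0, col=1). Try each row:
  row 0: fits
  row 1: fits
  row 2: fits
  row 3: fits
  row 4: blocked -> lock at row 3

Answer: 3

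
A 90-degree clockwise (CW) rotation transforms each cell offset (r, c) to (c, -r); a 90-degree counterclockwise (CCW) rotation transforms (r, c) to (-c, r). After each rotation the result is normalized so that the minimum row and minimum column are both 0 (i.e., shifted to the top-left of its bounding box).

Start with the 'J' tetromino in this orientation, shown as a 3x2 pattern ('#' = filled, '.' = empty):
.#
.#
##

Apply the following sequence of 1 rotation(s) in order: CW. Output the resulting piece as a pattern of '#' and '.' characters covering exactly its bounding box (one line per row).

Start:
.#
.#
##
After rotation 1 (CW):
#..
###

Answer: #..
###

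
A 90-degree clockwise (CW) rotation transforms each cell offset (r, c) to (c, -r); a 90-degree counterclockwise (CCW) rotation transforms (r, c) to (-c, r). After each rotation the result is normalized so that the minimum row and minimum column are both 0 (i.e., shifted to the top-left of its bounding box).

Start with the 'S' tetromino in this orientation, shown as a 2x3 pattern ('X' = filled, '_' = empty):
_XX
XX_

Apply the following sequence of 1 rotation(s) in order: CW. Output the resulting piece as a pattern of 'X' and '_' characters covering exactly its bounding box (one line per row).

Start:
_XX
XX_
After rotation 1 (CW):
X_
XX
_X

Answer: X_
XX
_X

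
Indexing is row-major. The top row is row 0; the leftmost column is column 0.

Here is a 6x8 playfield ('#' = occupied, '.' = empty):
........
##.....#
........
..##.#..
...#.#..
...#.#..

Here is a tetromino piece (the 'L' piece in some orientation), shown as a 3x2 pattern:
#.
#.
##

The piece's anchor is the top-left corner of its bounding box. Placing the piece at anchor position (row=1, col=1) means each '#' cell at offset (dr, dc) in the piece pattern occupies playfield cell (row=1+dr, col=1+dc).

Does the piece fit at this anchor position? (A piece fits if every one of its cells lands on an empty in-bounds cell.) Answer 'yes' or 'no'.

Answer: no

Derivation:
Check each piece cell at anchor (1, 1):
  offset (0,0) -> (1,1): occupied ('#') -> FAIL
  offset (1,0) -> (2,1): empty -> OK
  offset (2,0) -> (3,1): empty -> OK
  offset (2,1) -> (3,2): occupied ('#') -> FAIL
All cells valid: no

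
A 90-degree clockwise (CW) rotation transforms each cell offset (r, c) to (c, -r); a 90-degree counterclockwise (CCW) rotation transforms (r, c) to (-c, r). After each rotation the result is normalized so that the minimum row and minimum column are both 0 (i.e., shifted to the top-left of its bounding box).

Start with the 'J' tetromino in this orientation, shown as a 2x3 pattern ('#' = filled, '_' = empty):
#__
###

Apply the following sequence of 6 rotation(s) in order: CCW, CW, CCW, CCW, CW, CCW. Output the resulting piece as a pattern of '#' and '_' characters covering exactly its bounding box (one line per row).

Answer: ###
__#

Derivation:
Start:
#__
###
After rotation 1 (CCW):
_#
_#
##
After rotation 2 (CW):
#__
###
After rotation 3 (CCW):
_#
_#
##
After rotation 4 (CCW):
###
__#
After rotation 5 (CW):
_#
_#
##
After rotation 6 (CCW):
###
__#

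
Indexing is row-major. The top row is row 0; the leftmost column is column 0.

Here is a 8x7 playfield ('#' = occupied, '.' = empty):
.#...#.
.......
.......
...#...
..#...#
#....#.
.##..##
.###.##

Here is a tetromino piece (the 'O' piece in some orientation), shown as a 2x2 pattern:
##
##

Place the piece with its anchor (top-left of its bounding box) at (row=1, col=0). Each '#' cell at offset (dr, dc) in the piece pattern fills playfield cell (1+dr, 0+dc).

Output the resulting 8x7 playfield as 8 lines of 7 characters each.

Fill (1+0,0+0) = (1,0)
Fill (1+0,0+1) = (1,1)
Fill (1+1,0+0) = (2,0)
Fill (1+1,0+1) = (2,1)

Answer: .#...#.
##.....
##.....
...#...
..#...#
#....#.
.##..##
.###.##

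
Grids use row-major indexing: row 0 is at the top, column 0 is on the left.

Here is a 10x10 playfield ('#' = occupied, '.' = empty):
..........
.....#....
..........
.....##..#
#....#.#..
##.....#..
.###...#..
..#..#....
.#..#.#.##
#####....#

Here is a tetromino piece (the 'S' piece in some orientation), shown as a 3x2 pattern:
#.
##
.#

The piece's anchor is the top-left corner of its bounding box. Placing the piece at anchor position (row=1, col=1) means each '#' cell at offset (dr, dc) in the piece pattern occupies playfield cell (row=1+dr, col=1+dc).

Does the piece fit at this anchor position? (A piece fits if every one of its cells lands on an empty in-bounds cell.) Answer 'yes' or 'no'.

Check each piece cell at anchor (1, 1):
  offset (0,0) -> (1,1): empty -> OK
  offset (1,0) -> (2,1): empty -> OK
  offset (1,1) -> (2,2): empty -> OK
  offset (2,1) -> (3,2): empty -> OK
All cells valid: yes

Answer: yes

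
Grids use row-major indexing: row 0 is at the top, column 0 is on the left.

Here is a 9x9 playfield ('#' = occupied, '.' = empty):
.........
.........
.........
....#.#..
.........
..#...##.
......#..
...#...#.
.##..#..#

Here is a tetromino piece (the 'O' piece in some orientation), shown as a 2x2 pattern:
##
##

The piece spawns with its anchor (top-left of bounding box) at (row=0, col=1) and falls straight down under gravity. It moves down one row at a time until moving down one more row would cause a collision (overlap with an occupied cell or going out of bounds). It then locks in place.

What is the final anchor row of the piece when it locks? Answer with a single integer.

Answer: 3

Derivation:
Spawn at (row=0, col=1). Try each row:
  row 0: fits
  row 1: fits
  row 2: fits
  row 3: fits
  row 4: blocked -> lock at row 3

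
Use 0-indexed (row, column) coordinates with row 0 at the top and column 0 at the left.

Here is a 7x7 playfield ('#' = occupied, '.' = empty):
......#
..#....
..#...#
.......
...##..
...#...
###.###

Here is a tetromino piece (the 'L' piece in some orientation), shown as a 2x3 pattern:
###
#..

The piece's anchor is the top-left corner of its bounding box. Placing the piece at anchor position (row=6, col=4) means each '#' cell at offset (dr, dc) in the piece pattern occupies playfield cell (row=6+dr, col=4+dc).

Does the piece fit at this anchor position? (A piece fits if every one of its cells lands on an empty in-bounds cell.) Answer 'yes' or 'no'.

Check each piece cell at anchor (6, 4):
  offset (0,0) -> (6,4): occupied ('#') -> FAIL
  offset (0,1) -> (6,5): occupied ('#') -> FAIL
  offset (0,2) -> (6,6): occupied ('#') -> FAIL
  offset (1,0) -> (7,4): out of bounds -> FAIL
All cells valid: no

Answer: no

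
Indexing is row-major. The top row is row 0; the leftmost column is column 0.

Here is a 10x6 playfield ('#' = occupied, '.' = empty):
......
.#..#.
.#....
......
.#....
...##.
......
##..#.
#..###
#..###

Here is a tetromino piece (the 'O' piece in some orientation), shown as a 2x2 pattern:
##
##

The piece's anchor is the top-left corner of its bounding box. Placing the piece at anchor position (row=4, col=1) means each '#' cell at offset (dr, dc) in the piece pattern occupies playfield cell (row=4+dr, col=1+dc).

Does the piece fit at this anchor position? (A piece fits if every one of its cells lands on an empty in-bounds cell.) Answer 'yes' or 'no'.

Check each piece cell at anchor (4, 1):
  offset (0,0) -> (4,1): occupied ('#') -> FAIL
  offset (0,1) -> (4,2): empty -> OK
  offset (1,0) -> (5,1): empty -> OK
  offset (1,1) -> (5,2): empty -> OK
All cells valid: no

Answer: no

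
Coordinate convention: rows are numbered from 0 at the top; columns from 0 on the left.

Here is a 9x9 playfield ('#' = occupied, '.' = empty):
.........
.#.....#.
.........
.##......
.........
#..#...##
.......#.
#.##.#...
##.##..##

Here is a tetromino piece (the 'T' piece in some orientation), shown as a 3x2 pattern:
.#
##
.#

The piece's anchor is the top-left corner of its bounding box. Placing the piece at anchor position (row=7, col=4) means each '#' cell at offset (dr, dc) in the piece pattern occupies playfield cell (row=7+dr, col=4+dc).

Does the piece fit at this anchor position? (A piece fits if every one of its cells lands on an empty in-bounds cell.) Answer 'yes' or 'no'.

Check each piece cell at anchor (7, 4):
  offset (0,1) -> (7,5): occupied ('#') -> FAIL
  offset (1,0) -> (8,4): occupied ('#') -> FAIL
  offset (1,1) -> (8,5): empty -> OK
  offset (2,1) -> (9,5): out of bounds -> FAIL
All cells valid: no

Answer: no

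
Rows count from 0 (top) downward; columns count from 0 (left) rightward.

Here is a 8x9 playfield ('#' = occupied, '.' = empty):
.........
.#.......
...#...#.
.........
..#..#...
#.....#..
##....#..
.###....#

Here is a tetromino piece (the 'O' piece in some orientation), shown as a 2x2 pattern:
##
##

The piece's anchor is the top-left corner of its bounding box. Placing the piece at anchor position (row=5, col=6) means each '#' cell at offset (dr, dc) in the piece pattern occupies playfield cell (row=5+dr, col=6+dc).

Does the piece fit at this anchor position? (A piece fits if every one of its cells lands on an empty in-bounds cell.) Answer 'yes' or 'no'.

Check each piece cell at anchor (5, 6):
  offset (0,0) -> (5,6): occupied ('#') -> FAIL
  offset (0,1) -> (5,7): empty -> OK
  offset (1,0) -> (6,6): occupied ('#') -> FAIL
  offset (1,1) -> (6,7): empty -> OK
All cells valid: no

Answer: no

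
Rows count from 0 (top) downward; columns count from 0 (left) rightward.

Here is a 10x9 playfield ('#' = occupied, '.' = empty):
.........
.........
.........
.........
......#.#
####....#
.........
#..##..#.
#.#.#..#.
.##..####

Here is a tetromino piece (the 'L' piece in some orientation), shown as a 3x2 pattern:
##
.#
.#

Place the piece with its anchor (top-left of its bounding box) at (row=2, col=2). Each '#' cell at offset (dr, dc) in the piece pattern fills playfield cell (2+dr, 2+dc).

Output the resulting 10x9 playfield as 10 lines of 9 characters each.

Answer: .........
.........
..##.....
...#.....
...#..#.#
####....#
.........
#..##..#.
#.#.#..#.
.##..####

Derivation:
Fill (2+0,2+0) = (2,2)
Fill (2+0,2+1) = (2,3)
Fill (2+1,2+1) = (3,3)
Fill (2+2,2+1) = (4,3)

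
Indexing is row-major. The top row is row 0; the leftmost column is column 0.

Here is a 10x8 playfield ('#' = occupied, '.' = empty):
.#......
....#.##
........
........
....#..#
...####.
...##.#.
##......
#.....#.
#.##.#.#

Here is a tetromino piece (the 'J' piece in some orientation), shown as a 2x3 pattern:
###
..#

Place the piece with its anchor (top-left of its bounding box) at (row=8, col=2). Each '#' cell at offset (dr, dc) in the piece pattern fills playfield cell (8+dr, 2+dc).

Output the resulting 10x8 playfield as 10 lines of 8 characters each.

Answer: .#......
....#.##
........
........
....#..#
...####.
...##.#.
##......
#.###.#.
#.####.#

Derivation:
Fill (8+0,2+0) = (8,2)
Fill (8+0,2+1) = (8,3)
Fill (8+0,2+2) = (8,4)
Fill (8+1,2+2) = (9,4)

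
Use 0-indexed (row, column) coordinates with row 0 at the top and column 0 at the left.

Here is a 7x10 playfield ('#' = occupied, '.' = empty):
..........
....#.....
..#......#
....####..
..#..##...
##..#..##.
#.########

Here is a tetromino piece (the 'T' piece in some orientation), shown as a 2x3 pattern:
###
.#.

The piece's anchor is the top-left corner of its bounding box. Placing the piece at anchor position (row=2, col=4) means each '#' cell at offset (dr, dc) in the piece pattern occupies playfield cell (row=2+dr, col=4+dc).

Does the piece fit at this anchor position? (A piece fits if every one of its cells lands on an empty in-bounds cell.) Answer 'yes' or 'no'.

Answer: no

Derivation:
Check each piece cell at anchor (2, 4):
  offset (0,0) -> (2,4): empty -> OK
  offset (0,1) -> (2,5): empty -> OK
  offset (0,2) -> (2,6): empty -> OK
  offset (1,1) -> (3,5): occupied ('#') -> FAIL
All cells valid: no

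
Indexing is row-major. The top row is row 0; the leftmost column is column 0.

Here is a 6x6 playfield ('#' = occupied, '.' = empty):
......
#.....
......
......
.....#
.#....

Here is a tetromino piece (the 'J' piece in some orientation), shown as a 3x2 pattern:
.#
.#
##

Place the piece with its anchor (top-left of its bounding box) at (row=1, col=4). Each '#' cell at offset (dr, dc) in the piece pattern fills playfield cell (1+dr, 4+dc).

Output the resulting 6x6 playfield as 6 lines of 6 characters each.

Answer: ......
#....#
.....#
....##
.....#
.#....

Derivation:
Fill (1+0,4+1) = (1,5)
Fill (1+1,4+1) = (2,5)
Fill (1+2,4+0) = (3,4)
Fill (1+2,4+1) = (3,5)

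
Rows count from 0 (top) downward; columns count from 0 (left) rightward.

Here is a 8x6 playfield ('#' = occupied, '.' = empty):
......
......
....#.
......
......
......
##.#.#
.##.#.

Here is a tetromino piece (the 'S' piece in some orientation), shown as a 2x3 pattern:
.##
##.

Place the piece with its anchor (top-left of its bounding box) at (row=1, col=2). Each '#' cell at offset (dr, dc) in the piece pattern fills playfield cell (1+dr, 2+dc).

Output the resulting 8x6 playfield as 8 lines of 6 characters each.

Fill (1+0,2+1) = (1,3)
Fill (1+0,2+2) = (1,4)
Fill (1+1,2+0) = (2,2)
Fill (1+1,2+1) = (2,3)

Answer: ......
...##.
..###.
......
......
......
##.#.#
.##.#.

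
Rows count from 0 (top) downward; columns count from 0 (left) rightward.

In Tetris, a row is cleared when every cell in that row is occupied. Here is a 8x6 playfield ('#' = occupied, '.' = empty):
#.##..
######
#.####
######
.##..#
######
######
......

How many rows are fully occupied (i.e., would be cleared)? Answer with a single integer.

Answer: 4

Derivation:
Check each row:
  row 0: 3 empty cells -> not full
  row 1: 0 empty cells -> FULL (clear)
  row 2: 1 empty cell -> not full
  row 3: 0 empty cells -> FULL (clear)
  row 4: 3 empty cells -> not full
  row 5: 0 empty cells -> FULL (clear)
  row 6: 0 empty cells -> FULL (clear)
  row 7: 6 empty cells -> not full
Total rows cleared: 4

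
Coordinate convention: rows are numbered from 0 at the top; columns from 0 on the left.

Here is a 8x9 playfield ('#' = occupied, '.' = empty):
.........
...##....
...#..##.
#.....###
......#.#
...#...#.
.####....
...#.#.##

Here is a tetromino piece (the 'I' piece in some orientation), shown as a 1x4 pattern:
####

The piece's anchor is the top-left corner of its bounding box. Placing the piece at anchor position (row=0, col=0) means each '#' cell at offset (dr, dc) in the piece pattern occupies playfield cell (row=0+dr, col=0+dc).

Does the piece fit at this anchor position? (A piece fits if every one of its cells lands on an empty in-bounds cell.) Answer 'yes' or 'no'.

Check each piece cell at anchor (0, 0):
  offset (0,0) -> (0,0): empty -> OK
  offset (0,1) -> (0,1): empty -> OK
  offset (0,2) -> (0,2): empty -> OK
  offset (0,3) -> (0,3): empty -> OK
All cells valid: yes

Answer: yes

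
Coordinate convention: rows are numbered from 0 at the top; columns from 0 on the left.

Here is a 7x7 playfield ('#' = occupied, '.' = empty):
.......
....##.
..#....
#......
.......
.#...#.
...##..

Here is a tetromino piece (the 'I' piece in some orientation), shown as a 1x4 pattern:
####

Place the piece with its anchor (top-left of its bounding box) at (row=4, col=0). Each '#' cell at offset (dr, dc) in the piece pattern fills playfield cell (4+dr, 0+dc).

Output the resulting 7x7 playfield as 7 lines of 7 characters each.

Fill (4+0,0+0) = (4,0)
Fill (4+0,0+1) = (4,1)
Fill (4+0,0+2) = (4,2)
Fill (4+0,0+3) = (4,3)

Answer: .......
....##.
..#....
#......
####...
.#...#.
...##..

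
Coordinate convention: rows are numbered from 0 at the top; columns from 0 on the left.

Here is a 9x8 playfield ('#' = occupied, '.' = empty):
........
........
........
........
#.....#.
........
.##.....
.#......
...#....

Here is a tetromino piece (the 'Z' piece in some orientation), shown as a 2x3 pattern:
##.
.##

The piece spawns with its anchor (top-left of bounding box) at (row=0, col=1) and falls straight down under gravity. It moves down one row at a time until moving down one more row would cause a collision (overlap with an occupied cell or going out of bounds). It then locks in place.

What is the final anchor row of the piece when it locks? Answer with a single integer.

Spawn at (row=0, col=1). Try each row:
  row 0: fits
  row 1: fits
  row 2: fits
  row 3: fits
  row 4: fits
  row 5: blocked -> lock at row 4

Answer: 4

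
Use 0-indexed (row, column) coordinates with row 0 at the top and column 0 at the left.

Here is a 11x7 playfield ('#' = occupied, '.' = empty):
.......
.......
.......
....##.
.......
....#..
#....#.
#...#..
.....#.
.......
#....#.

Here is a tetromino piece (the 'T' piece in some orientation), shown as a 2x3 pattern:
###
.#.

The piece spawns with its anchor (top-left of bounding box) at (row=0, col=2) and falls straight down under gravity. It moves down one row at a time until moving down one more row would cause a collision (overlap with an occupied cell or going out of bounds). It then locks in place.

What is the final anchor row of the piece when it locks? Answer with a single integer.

Answer: 2

Derivation:
Spawn at (row=0, col=2). Try each row:
  row 0: fits
  row 1: fits
  row 2: fits
  row 3: blocked -> lock at row 2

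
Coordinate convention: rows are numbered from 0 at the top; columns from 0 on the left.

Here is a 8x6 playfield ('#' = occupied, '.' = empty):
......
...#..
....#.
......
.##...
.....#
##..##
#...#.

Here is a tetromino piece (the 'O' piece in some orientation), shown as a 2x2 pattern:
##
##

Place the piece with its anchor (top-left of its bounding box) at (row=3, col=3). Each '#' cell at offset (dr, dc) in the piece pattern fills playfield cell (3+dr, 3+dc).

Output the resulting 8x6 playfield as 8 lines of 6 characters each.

Answer: ......
...#..
....#.
...##.
.####.
.....#
##..##
#...#.

Derivation:
Fill (3+0,3+0) = (3,3)
Fill (3+0,3+1) = (3,4)
Fill (3+1,3+0) = (4,3)
Fill (3+1,3+1) = (4,4)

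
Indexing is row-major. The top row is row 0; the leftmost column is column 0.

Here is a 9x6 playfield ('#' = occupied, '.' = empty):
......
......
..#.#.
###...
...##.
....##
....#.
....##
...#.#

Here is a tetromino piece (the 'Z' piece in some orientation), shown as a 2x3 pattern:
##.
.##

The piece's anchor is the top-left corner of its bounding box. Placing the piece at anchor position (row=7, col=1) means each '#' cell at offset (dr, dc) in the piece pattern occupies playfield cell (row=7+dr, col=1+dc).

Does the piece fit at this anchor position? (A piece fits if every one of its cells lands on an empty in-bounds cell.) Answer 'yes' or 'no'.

Answer: no

Derivation:
Check each piece cell at anchor (7, 1):
  offset (0,0) -> (7,1): empty -> OK
  offset (0,1) -> (7,2): empty -> OK
  offset (1,1) -> (8,2): empty -> OK
  offset (1,2) -> (8,3): occupied ('#') -> FAIL
All cells valid: no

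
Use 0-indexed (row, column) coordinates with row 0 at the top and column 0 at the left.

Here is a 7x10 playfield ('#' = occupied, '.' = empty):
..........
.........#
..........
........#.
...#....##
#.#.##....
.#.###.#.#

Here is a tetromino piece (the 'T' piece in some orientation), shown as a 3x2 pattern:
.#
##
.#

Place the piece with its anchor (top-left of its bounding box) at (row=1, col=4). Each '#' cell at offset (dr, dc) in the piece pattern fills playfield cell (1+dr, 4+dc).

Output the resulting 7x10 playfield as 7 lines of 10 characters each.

Answer: ..........
.....#...#
....##....
.....#..#.
...#....##
#.#.##....
.#.###.#.#

Derivation:
Fill (1+0,4+1) = (1,5)
Fill (1+1,4+0) = (2,4)
Fill (1+1,4+1) = (2,5)
Fill (1+2,4+1) = (3,5)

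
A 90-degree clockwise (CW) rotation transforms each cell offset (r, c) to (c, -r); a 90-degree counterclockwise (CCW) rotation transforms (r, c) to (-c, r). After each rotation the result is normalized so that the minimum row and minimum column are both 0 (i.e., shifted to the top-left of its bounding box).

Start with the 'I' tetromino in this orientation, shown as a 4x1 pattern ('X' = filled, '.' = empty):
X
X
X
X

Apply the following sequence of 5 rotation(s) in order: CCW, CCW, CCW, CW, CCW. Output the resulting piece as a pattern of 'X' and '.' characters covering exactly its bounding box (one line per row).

Start:
X
X
X
X
After rotation 1 (CCW):
XXXX
After rotation 2 (CCW):
X
X
X
X
After rotation 3 (CCW):
XXXX
After rotation 4 (CW):
X
X
X
X
After rotation 5 (CCW):
XXXX

Answer: XXXX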